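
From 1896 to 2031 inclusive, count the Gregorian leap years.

Years divisible by 4: 1896, 1900, …, 2028 — 34 in all.
Of these, 1900 is divisible by 100 but not 400, so not leap.
2000 is divisible by 400, so still leap.
Leap years: 34 − 1 = 33.

33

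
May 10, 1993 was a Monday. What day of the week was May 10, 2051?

Wednesday

From May 10, 1993 to May 10, 2051: 58 years, of which 14 contain a Feb 29 — 44×365 + 14×366 = 21184 days.
(2000 is a leap year (divisible by 400).)
Total: 21184 days.
21184 mod 7 = 2, so 2 days after Monday is Wednesday.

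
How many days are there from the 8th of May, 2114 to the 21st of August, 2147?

Day-of-year of May 8, 2114: 128.
Day-of-year of August 21, 2147: 233.
2114 has 365 days, so 365 − 128 = 237 days remain in 2114.
Full years 2115–2146: 24 common + 8 leap = 24×365 + 8×366 = 11688 days.
Total: 237 + 11688 + 233 = 12158 days.

12158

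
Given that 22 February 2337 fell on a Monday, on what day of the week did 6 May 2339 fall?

Day-of-year of February 22, 2337: 53.
Day-of-year of May 6, 2339: 126.
2337 has 365 days, so 365 − 53 = 312 days remain in 2337.
Full years: 2338: 365. Sum = 365.
Total: 312 + 365 + 126 = 803 days.
803 mod 7 = 5, so 5 days after Monday is Saturday.

Saturday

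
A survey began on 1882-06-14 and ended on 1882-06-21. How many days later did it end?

7

Within June 1882: 21 − 14 = 7 days.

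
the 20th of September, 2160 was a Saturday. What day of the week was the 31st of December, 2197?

Sunday

Day-of-year of September 20, 2160: 264.
Day-of-year of December 31, 2197: 365.
2160 has 366 days, so 366 − 264 = 102 days remain in 2160.
Full years 2161–2196: 27 common + 9 leap = 27×365 + 9×366 = 13149 days.
Total: 102 + 13149 + 365 = 13616 days.
13616 mod 7 = 1, so 1 day after Saturday is Sunday.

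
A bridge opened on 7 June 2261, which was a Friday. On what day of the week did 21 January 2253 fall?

Friday

Count forward from the earlier date (January 21, 2253) to the later (June 7, 2261):
From January 21, 2253 to January 21, 2261: 8 years, of which 2 contain a Feb 29 — 6×365 + 2×366 = 2922 days.
January 2261: 31 − 21 = 10 days remain.
Then February 2261 (28), March (31), April (30), May (31): 28 + 31 + 30 + 31 = 120 days.
June 1–7, 2261: 7 days.
Residual: 137 days.
Total: 3059 days.
3059 is a multiple of 7, so 21 January 2253 falls on the same weekday: Friday.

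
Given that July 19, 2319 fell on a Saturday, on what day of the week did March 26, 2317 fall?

Count forward from the earlier date (March 26, 2317) to the later (July 19, 2319):
March 26, 2317 → March 26, 2318: 365 days.
March 26, 2318 → March 26, 2319: 365 days.
March 2319: 31 − 26 = 5 days remain.
Then April (30), May (31), June (30): 30 + 31 + 30 = 91 days.
July 1–19, 2319: 19 days.
Residual: 115 days.
Total: 845 days.
845 mod 7 = 5, so 5 days before Saturday is Monday.

Monday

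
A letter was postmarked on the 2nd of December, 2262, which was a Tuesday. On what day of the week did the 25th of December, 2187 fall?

Tuesday

Count forward from the earlier date (December 25, 2187) to the later (December 2, 2262):
Day-of-year of December 25, 2187: 359.
Day-of-year of December 2, 2262: 336.
2187 has 365 days, so 365 − 359 = 6 days remain in 2187.
Full years 2188–2261: 56 common + 18 leap = 56×365 + 18×366 = 27028 days.
Total: 6 + 27028 + 336 = 27370 days.
27370 is a multiple of 7, so the 25th of December, 2187 falls on the same weekday: Tuesday.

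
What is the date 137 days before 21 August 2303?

6 April 2303

Count 137 days before August 21, 2303:
April 2303: 30 − 6 = 24 days remain.
Then May (31), June (30), July (31): 31 + 30 + 31 = 92 days.
August 1–21, 2303: 21 days.
Total: 24 + 92 + 21 = 137 days.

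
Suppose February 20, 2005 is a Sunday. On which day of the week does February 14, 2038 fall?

Sunday

From February 20, 2005 to February 20, 2037: 32 years, of which 8 contain a Feb 29 — 24×365 + 8×366 = 11688 days.
February 2037: 28 − 20 = 8 days remain (2037 is not a leap year, so February has 28 days).
Then 11 full months totalling 337 days.
February 1–14, 2038: 14 days (2038 is not a leap year).
Residual: 359 days.
Total: 12047 days.
12047 is a multiple of 7, so February 14, 2038 falls on the same weekday: Sunday.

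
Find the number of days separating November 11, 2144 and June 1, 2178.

Day-of-year of November 11, 2144: 316.
Day-of-year of June 1, 2178: 152.
2144 has 366 days, so 366 − 316 = 50 days remain in 2144.
Full years 2145–2177: 25 common + 8 leap = 25×365 + 8×366 = 12053 days.
Total: 50 + 12053 + 152 = 12255 days.

12255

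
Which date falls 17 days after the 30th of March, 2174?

the 16th of April, 2174

Count 17 days after March 30, 2174:
March 2174: 31 − 30 = 1 day remains.
April 1–16, 2174: 16 days.
Total: 1 + 16 = 17 days.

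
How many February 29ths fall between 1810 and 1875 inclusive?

16

Years divisible by 4: 1812, 1816, …, 1872 — 16 in all.
No century exceptions apply. Count: 16.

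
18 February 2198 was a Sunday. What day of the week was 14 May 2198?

February 2198: 28 − 18 = 10 days remain (2198 is not a leap year, so February has 28 days).
Then March (31), April (30): 31 + 30 = 61 days.
May 1–14, 2198: 14 days.
Total: 10 + 61 + 14 = 85 days.
85 mod 7 = 1, so 1 day after Sunday is Monday.

Monday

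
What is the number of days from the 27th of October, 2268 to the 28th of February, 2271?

Day-of-year of October 27, 2268: 301.
Day-of-year of February 28, 2271: 59.
2268 has 366 days, so 366 − 301 = 65 days remain in 2268.
Full years: 2269: 365; 2270: 365. Sum = 730.
Total: 65 + 730 + 59 = 854 days.

854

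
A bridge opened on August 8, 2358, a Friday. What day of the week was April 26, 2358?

Count forward from the earlier date (April 26, 2358) to the later (August 8, 2358):
April 2358: 30 − 26 = 4 days remain.
Then May (31), June (30), July (31): 31 + 30 + 31 = 92 days.
August 1–8, 2358: 8 days.
Total: 4 + 92 + 8 = 104 days.
104 mod 7 = 6, so 6 days before Friday is Saturday.

Saturday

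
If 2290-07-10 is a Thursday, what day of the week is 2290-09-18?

Thursday

July 2290: 31 − 10 = 21 days remain.
Then August (31): 31 days.
September 1–18, 2290: 18 days.
Total: 21 + 31 + 18 = 70 days.
70 is a multiple of 7, so 2290-09-18 falls on the same weekday: Thursday.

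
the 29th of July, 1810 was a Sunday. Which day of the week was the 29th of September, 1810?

Saturday

July 1810: 31 − 29 = 2 days remain.
Then August (31): 31 days.
September 1–29, 1810: 29 days.
Total: 2 + 31 + 29 = 62 days.
62 mod 7 = 6, so 6 days after Sunday is Saturday.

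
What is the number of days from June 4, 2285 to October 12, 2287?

860

Day-of-year of June 4, 2285: 155.
Day-of-year of October 12, 2287: 285.
2285 has 365 days, so 365 − 155 = 210 days remain in 2285.
Full years: 2286: 365. Sum = 365.
Total: 210 + 365 + 285 = 860 days.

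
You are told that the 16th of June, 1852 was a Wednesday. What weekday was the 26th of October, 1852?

June 1852: 30 − 16 = 14 days remain.
Then July (31), August (31), September (30): 31 + 31 + 30 = 92 days.
October 1–26, 1852: 26 days.
Total: 14 + 92 + 26 = 132 days.
132 mod 7 = 6, so 6 days after Wednesday is Tuesday.

Tuesday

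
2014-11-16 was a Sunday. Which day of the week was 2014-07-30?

Count forward from the earlier date (July 30, 2014) to the later (November 16, 2014):
July 2014: 31 − 30 = 1 day remains.
Then August (31), September (30), October (31): 31 + 30 + 31 = 92 days.
November 1–16, 2014: 16 days.
Total: 1 + 92 + 16 = 109 days.
109 mod 7 = 4, so 4 days before Sunday is Wednesday.

Wednesday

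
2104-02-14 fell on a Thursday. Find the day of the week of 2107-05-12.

Thursday

February 14, 2104 → February 14, 2105: 366 days (2104 is a leap year).
February 14, 2105 → February 14, 2106: 365 days.
February 14, 2106 → February 14, 2107: 365 days.
February 2107: 28 − 14 = 14 days remain (2107 is not a leap year, so February has 28 days).
Then March (31), April (30): 31 + 30 = 61 days.
May 1–12, 2107: 12 days.
Residual: 87 days.
Total: 1183 days.
1183 is a multiple of 7, so 2107-05-12 falls on the same weekday: Thursday.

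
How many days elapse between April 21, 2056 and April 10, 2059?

1084

Day-of-year of April 21, 2056: 112.
Day-of-year of April 10, 2059: 100.
2056 has 366 days, so 366 − 112 = 254 days remain in 2056.
Full years: 2057: 365; 2058: 365. Sum = 730.
Total: 254 + 730 + 100 = 1084 days.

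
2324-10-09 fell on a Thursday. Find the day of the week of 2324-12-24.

Wednesday

October 2324: 31 − 9 = 22 days remain.
Then November (30): 30 days.
December 1–24, 2324: 24 days.
Total: 22 + 30 + 24 = 76 days.
76 mod 7 = 6, so 6 days after Thursday is Wednesday.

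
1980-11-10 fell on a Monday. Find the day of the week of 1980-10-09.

Thursday

Count forward from the earlier date (October 9, 1980) to the later (November 10, 1980):
October 1980: 31 − 9 = 22 days remain.
November 1–10, 1980: 10 days.
Total: 22 + 10 = 32 days.
32 mod 7 = 4, so 4 days before Monday is Thursday.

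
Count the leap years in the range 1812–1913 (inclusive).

25

Years divisible by 4: 1812, 1816, …, 1912 — 26 in all.
Of these, 1900 is divisible by 100 but not 400, so not leap.
Leap years: 26 − 1 = 25.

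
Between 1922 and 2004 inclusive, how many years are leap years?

Years divisible by 4: 1924, 1928, …, 2004 — 21 in all.
2000 is divisible by 400, so still leap.
No century exceptions apply. Count: 21.

21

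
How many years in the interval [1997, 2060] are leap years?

16

Years divisible by 4: 2000, 2004, …, 2060 — 16 in all.
2000 is divisible by 400, so still leap.
No century exceptions apply. Count: 16.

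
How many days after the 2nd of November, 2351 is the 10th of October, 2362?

3995

From November 2, 2351 to November 2, 2361: 10 years, of which 3 contain a Feb 29 — 7×365 + 3×366 = 3653 days.
November 2361: 30 − 2 = 28 days remain.
Then 10 full months totalling 304 days.
October 1–10, 2362: 10 days.
Residual: 342 days.
Total: 3995 days.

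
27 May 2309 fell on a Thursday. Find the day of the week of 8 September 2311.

Friday

May 2309: 31 − 27 = 4 days remain.
Then 27 full months totalling 822 days.
September 1–8, 2311: 8 days.
Total: 4 + 822 + 8 = 834 days.
834 mod 7 = 1, so 1 day after Thursday is Friday.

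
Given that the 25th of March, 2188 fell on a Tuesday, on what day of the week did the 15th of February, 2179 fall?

Count forward from the earlier date (February 15, 2179) to the later (March 25, 2188):
From February 15, 2179 to February 15, 2188: 9 years, of which 2 contain a Feb 29 — 7×365 + 2×366 = 3287 days.
February 2188: 29 − 15 = 14 days remain (2188 is a leap year, so February has 29 days).
March 1–25, 2188: 25 days.
Residual: 39 days.
Total: 3326 days.
3326 mod 7 = 1, so 1 day before Tuesday is Monday.

Monday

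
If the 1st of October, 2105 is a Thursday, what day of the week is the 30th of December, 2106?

Day-of-year of October 1, 2105: 274.
Day-of-year of December 30, 2106: 364.
2105 has 365 days, so 365 − 274 = 91 days remain in 2105.
Total: 91 + 364 = 455 days.
455 is a multiple of 7, so the 30th of December, 2106 falls on the same weekday: Thursday.

Thursday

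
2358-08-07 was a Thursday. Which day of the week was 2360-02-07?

August 2358: 31 − 7 = 24 days remain.
Then 17 full months totalling 518 days.
February 1–7, 2360: 7 days (2360 is a leap year).
Total: 24 + 518 + 7 = 549 days.
549 mod 7 = 3, so 3 days after Thursday is Sunday.

Sunday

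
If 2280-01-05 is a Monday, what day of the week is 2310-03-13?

From January 5, 2280 to January 5, 2310: 30 years, of which 7 contain a Feb 29 — 23×365 + 7×366 = 10957 days.
(2300 is not a leap year (divisible by 100 but not 400).)
January 2310: 31 − 5 = 26 days remain.
Then February 2310 (28): 28 days.
March 1–13, 2310: 13 days.
Residual: 67 days.
Total: 11024 days.
11024 mod 7 = 6, so 6 days after Monday is Sunday.

Sunday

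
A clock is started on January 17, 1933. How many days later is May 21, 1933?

January 1933: 31 − 17 = 14 days remain.
Then February 1933 (28), March (31), April (30): 28 + 31 + 30 = 89 days.
May 1–21, 1933: 21 days.
Total: 14 + 89 + 21 = 124 days.

124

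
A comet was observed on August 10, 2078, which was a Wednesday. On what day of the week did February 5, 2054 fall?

Thursday

Count forward from the earlier date (February 5, 2054) to the later (August 10, 2078):
Day-of-year of February 5, 2054: 36.
Day-of-year of August 10, 2078: 222.
2054 has 365 days, so 365 − 36 = 329 days remain in 2054.
Full years 2055–2077: 17 common + 6 leap = 17×365 + 6×366 = 8401 days.
Total: 329 + 8401 + 222 = 8952 days.
8952 mod 7 = 6, so 6 days before Wednesday is Thursday.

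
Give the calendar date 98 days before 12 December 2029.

5 September 2029

Count 98 days before December 12, 2029:
September 2029: 30 − 5 = 25 days remain.
Then October (31), November (30): 31 + 30 = 61 days.
December 1–12, 2029: 12 days.
Total: 25 + 61 + 12 = 98 days.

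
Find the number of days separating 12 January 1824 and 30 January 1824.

Within January 1824: 30 − 12 = 18 days.

18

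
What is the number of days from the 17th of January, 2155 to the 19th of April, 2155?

January 2155: 31 − 17 = 14 days remain.
Then February 2155 (28), March (31): 28 + 31 = 59 days.
April 1–19, 2155: 19 days.
Total: 14 + 59 + 19 = 92 days.

92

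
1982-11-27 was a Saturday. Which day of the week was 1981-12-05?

Saturday

Count forward from the earlier date (December 5, 1981) to the later (November 27, 1982):
December 1981: 31 − 5 = 26 days remain.
Then 10 full months totalling 304 days.
November 1–27, 1982: 27 days.
Residual: 357 days.
Total: 357 days.
357 is a multiple of 7, so 1981-12-05 falls on the same weekday: Saturday.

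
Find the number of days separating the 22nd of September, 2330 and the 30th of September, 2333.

September 22, 2330 → September 22, 2331: 365 days.
September 22, 2331 → September 22, 2332: 366 days (2332 is a leap year).
September 22, 2332 → September 22, 2333: 365 days.
Within September 2333: 30 − 22 = 8 days.
Total: 1104 days.

1104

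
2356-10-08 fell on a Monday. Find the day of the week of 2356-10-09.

Within October 2356: 9 − 8 = 1 day.
1 mod 7 = 1, so 1 day after Monday is Tuesday.

Tuesday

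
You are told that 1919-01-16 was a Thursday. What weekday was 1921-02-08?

January 1919: 31 − 16 = 15 days remain.
Then 24 full months totalling 731 days.
February 1–8, 1921: 8 days (1921 is not a leap year).
Total: 15 + 731 + 8 = 754 days.
754 mod 7 = 5, so 5 days after Thursday is Tuesday.

Tuesday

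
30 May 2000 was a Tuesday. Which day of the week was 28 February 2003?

Friday

May 30, 2000 → May 30, 2001: 365 days.
May 30, 2001 → May 30, 2002: 365 days.
May 2002: 31 − 30 = 1 day remains.
Then June (30), July (31), August (31), September (30), October (31), November (30), December (31), January (31): 30 + 31 + 31 + 30 + 31 + 30 + 31 + 31 = 245 days.
February 1–28, 2003: 28 days (2003 is not a leap year).
Residual: 274 days.
Total: 1004 days.
1004 mod 7 = 3, so 3 days after Tuesday is Friday.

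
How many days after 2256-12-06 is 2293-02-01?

From December 6, 2256 to December 6, 2292: 36 years, of which 9 contain a Feb 29 — 27×365 + 9×366 = 13149 days.
December 2292: 31 − 6 = 25 days remain.
Then January (31): 31 days.
February 1, 2293: 1 day (2293 is not a leap year).
Residual: 57 days.
Total: 13206 days.

13206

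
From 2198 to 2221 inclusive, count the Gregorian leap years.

Years divisible by 4 in [2198, 2221]: 2200, 2204, 2208, 2212, 2216, 2220.
Of these, 2200 is divisible by 100 but not 400, so not leap.
Leap years: 6 − 1 = 5.

5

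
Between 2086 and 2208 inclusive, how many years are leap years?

Years divisible by 4: 2088, 2092, …, 2208 — 31 in all.
Of these, 2100, 2200 are divisible by 100 but not 400, so not leap.
Leap years: 31 − 2 = 29.

29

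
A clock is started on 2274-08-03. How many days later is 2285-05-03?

3926

From August 3, 2274 to August 3, 2284: 10 years, of which 3 contain a Feb 29 — 7×365 + 3×366 = 3653 days.
August 2284: 31 − 3 = 28 days remain.
Then September (30), October (31), November (30), December (31), January (31), February 2285 (28), March (31), April (30): 30 + 31 + 30 + 31 + 31 + 28 + 31 + 30 = 242 days.
May 1–3, 2285: 3 days.
Residual: 273 days.
Total: 3926 days.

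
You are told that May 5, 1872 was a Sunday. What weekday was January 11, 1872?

Count forward from the earlier date (January 11, 1872) to the later (May 5, 1872):
January 1872: 31 − 11 = 20 days remain.
Then February 1872 (29), March (31), April (30): 29 + 31 + 30 = 90 days.
May 1–5, 1872: 5 days.
Total: 20 + 90 + 5 = 115 days.
115 mod 7 = 3, so 3 days before Sunday is Thursday.

Thursday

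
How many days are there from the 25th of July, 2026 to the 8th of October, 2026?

75

July 2026: 31 − 25 = 6 days remain.
Then August (31), September (30): 31 + 30 = 61 days.
October 1–8, 2026: 8 days.
Total: 6 + 61 + 8 = 75 days.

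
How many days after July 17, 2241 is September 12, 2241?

57

July 2241: 31 − 17 = 14 days remain.
Then August (31): 31 days.
September 1–12, 2241: 12 days.
Total: 14 + 31 + 12 = 57 days.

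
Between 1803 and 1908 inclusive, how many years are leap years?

26

Years divisible by 4: 1804, 1808, …, 1908 — 27 in all.
Of these, 1900 is divisible by 100 but not 400, so not leap.
Leap years: 27 − 1 = 26.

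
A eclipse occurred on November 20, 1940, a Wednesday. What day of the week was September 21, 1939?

Thursday

Count forward from the earlier date (September 21, 1939) to the later (November 20, 1940):
Day-of-year of September 21, 1939: 264.
Day-of-year of November 20, 1940: 325.
1939 has 365 days, so 365 − 264 = 101 days remain in 1939.
Total: 101 + 325 = 426 days.
426 mod 7 = 6, so 6 days before Wednesday is Thursday.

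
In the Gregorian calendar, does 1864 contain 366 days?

Yes

1864 is a leap year.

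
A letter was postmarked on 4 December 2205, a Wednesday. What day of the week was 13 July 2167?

Monday

Count forward from the earlier date (July 13, 2167) to the later (December 4, 2205):
Day-of-year of July 13, 2167: 194.
Day-of-year of December 4, 2205: 338.
2167 has 365 days, so 365 − 194 = 171 days remain in 2167.
Full years 2168–2204: 28 common + 9 leap = 28×365 + 9×366 = 13514 days.
Total: 171 + 13514 + 338 = 14023 days.
14023 mod 7 = 2, so 2 days before Wednesday is Monday.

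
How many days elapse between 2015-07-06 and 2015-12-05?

152

July 2015: 31 − 6 = 25 days remain.
Then August (31), September (30), October (31), November (30): 31 + 30 + 31 + 30 = 122 days.
December 1–5, 2015: 5 days.
Total: 25 + 122 + 5 = 152 days.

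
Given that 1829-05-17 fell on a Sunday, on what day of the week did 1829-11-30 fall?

May 1829: 31 − 17 = 14 days remain.
Then June (30), July (31), August (31), September (30), October (31): 30 + 31 + 31 + 30 + 31 = 153 days.
November 1–30, 1829: 30 days.
Total: 14 + 153 + 30 = 197 days.
197 mod 7 = 1, so 1 day after Sunday is Monday.

Monday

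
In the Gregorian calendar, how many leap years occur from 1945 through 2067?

30

Years divisible by 4: 1948, 1952, …, 2064 — 30 in all.
2000 is divisible by 400, so still leap.
No century exceptions apply. Count: 30.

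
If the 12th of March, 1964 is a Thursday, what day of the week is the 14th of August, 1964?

March 1964: 31 − 12 = 19 days remain.
Then April (30), May (31), June (30), July (31): 30 + 31 + 30 + 31 = 122 days.
August 1–14, 1964: 14 days.
Total: 19 + 122 + 14 = 155 days.
155 mod 7 = 1, so 1 day after Thursday is Friday.

Friday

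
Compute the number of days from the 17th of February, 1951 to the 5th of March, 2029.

28506

Day-of-year of February 17, 1951: 48.
Day-of-year of March 5, 2029: 64.
1951 has 365 days, so 365 − 48 = 317 days remain in 1951.
Full years 1952–2028: 57 common + 20 leap = 57×365 + 20×366 = 28125 days.
Total: 317 + 28125 + 64 = 28506 days.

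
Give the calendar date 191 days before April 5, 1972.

September 27, 1971

Count 191 days before April 5, 1972:
September 1971: 30 − 27 = 3 days remain.
Then October (31), November (30), December (31), January (31), February 1972 (29), March (31): 31 + 30 + 31 + 31 + 29 + 31 = 183 days.
April 1–5, 1972: 5 days.
Total: 3 + 183 + 5 = 191 days.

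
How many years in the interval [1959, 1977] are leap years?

5

Years divisible by 4 in [1959, 1977]: 1960, 1964, 1968, 1972, 1976.
No century exceptions apply. Count: 5.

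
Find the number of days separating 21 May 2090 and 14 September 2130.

14725

From May 21, 2090 to May 21, 2130: 40 years, of which 9 contain a Feb 29 — 31×365 + 9×366 = 14609 days.
(2100 is not a leap year (divisible by 100 but not 400).)
May 2130: 31 − 21 = 10 days remain.
Then June (30), July (31), August (31): 30 + 31 + 31 = 92 days.
September 1–14, 2130: 14 days.
Residual: 116 days.
Total: 14725 days.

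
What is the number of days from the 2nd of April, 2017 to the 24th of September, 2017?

April 2017: 30 − 2 = 28 days remain.
Then May (31), June (30), July (31), August (31): 31 + 30 + 31 + 31 = 123 days.
September 1–24, 2017: 24 days.
Total: 28 + 123 + 24 = 175 days.

175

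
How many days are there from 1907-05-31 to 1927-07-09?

Day-of-year of May 31, 1907: 151.
Day-of-year of July 9, 1927: 190.
1907 has 365 days, so 365 − 151 = 214 days remain in 1907.
Full years 1908–1926: 14 common + 5 leap = 14×365 + 5×366 = 6940 days.
Total: 214 + 6940 + 190 = 7344 days.

7344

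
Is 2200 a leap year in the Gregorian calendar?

2200 is not a leap year (divisible by 100 but not 400).

No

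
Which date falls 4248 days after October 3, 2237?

May 21, 2249

Count 4248 days after October 3, 2237:
From October 3, 2237 to October 3, 2248: 11 years, of which 3 contain a Feb 29 — 8×365 + 3×366 = 4018 days.
October 2248: 31 − 3 = 28 days remain.
Then November (30), December (31), January (31), February 2249 (28), March (31), April (30): 30 + 31 + 31 + 28 + 31 + 30 = 181 days.
May 1–21, 2249: 21 days.
Residual: 230 days.
Total: 4248 days.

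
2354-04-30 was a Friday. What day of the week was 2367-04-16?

Sunday

Day-of-year of April 30, 2354: 120.
Day-of-year of April 16, 2367: 106.
2354 has 365 days, so 365 − 120 = 245 days remain in 2354.
Full years 2355–2366: 9 common + 3 leap = 9×365 + 3×366 = 4383 days.
Total: 245 + 4383 + 106 = 4734 days.
4734 mod 7 = 2, so 2 days after Friday is Sunday.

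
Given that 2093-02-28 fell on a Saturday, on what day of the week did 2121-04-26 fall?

Day-of-year of February 28, 2093: 59.
Day-of-year of April 26, 2121: 116.
2093 has 365 days, so 365 − 59 = 306 days remain in 2093.
Full years 2094–2120: 21 common + 6 leap = 21×365 + 6×366 = 9861 days.
Total: 306 + 9861 + 116 = 10283 days.
10283 is a multiple of 7, so 2121-04-26 falls on the same weekday: Saturday.

Saturday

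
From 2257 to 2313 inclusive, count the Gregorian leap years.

Years divisible by 4: 2260, 2264, …, 2312 — 14 in all.
Of these, 2300 is divisible by 100 but not 400, so not leap.
Leap years: 14 − 1 = 13.

13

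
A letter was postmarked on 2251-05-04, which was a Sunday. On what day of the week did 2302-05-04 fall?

Sunday

From May 4, 2251 to May 4, 2302: 51 years, of which 12 contain a Feb 29 — 39×365 + 12×366 = 18627 days.
(2300 is not a leap year (divisible by 100 but not 400).)
Total: 18627 days.
18627 is a multiple of 7, so 2302-05-04 falls on the same weekday: Sunday.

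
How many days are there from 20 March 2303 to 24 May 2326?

8466

From March 20, 2303 to March 20, 2326: 23 years, of which 6 contain a Feb 29 — 17×365 + 6×366 = 8401 days.
March 2326: 31 − 20 = 11 days remain.
Then April (30): 30 days.
May 1–24, 2326: 24 days.
Residual: 65 days.
Total: 8466 days.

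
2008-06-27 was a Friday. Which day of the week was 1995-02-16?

Thursday

Count forward from the earlier date (February 16, 1995) to the later (June 27, 2008):
Day-of-year of February 16, 1995: 47.
Day-of-year of June 27, 2008: 179.
1995 has 365 days, so 365 − 47 = 318 days remain in 1995.
Full years 1996–2007: 9 common + 3 leap = 9×365 + 3×366 = 4383 days.
Total: 318 + 4383 + 179 = 4880 days.
4880 mod 7 = 1, so 1 day before Friday is Thursday.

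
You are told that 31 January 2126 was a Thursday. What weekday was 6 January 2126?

Count forward from the earlier date (January 6, 2126) to the later (January 31, 2126):
Within January 2126: 31 − 6 = 25 days.
25 mod 7 = 4, so 4 days before Thursday is Sunday.

Sunday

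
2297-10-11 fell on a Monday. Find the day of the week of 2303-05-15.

October 11, 2297 → October 11, 2298: 365 days.
October 11, 2298 → October 11, 2299: 365 days.
October 11, 2299 → October 11, 2300: 365 days (2300 is not a leap year (divisible by 100 but not 400)).
October 11, 2300 → October 11, 2301: 365 days.
October 11, 2301 → October 11, 2302: 365 days.
October 2302: 31 − 11 = 20 days remain.
Then November (30), December (31), January (31), February 2303 (28), March (31), April (30): 30 + 31 + 31 + 28 + 31 + 30 = 181 days.
May 1–15, 2303: 15 days.
Residual: 216 days.
Total: 2041 days.
2041 mod 7 = 4, so 4 days after Monday is Friday.

Friday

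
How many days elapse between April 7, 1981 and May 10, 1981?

April 1981: 30 − 7 = 23 days remain.
May 1–10, 1981: 10 days.
Total: 23 + 10 = 33 days.

33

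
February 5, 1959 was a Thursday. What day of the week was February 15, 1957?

Friday

Count forward from the earlier date (February 15, 1957) to the later (February 5, 1959):
February 15, 1957 → February 15, 1958: 365 days.
February 1958: 28 − 15 = 13 days remain (1958 is not a leap year, so February has 28 days).
Then 11 full months totalling 337 days.
February 1–5, 1959: 5 days (1959 is not a leap year).
Residual: 355 days.
Total: 720 days.
720 mod 7 = 6, so 6 days before Thursday is Friday.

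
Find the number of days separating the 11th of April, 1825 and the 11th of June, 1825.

April 1825: 30 − 11 = 19 days remain.
Then May (31): 31 days.
June 1–11, 1825: 11 days.
Total: 19 + 31 + 11 = 61 days.

61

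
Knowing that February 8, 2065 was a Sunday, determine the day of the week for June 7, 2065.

Sunday

February 2065: 28 − 8 = 20 days remain (2065 is not a leap year, so February has 28 days).
Then March (31), April (30), May (31): 31 + 30 + 31 = 92 days.
June 1–7, 2065: 7 days.
Total: 20 + 92 + 7 = 119 days.
119 is a multiple of 7, so June 7, 2065 falls on the same weekday: Sunday.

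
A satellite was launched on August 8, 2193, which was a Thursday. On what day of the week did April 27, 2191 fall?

Count forward from the earlier date (April 27, 2191) to the later (August 8, 2193):
April 27, 2191 → April 27, 2192: 366 days (2192 is a leap year).
April 27, 2192 → April 27, 2193: 365 days.
April 2193: 30 − 27 = 3 days remain.
Then May (31), June (30), July (31): 31 + 30 + 31 = 92 days.
August 1–8, 2193: 8 days.
Residual: 103 days.
Total: 834 days.
834 mod 7 = 1, so 1 day before Thursday is Wednesday.

Wednesday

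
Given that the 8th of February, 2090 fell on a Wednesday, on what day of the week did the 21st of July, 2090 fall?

February 2090: 28 − 8 = 20 days remain (2090 is not a leap year, so February has 28 days).
Then March (31), April (30), May (31), June (30): 31 + 30 + 31 + 30 = 122 days.
July 1–21, 2090: 21 days.
Total: 20 + 122 + 21 = 163 days.
163 mod 7 = 2, so 2 days after Wednesday is Friday.

Friday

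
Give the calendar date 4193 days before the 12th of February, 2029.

the 21st of August, 2017

Count 4193 days before February 12, 2029:
Day-of-year of August 21, 2017: 233.
Day-of-year of February 12, 2029: 43.
2017 has 365 days, so 365 − 233 = 132 days remain in 2017.
Full years 2018–2028: 8 common + 3 leap = 8×365 + 3×366 = 4018 days.
Total: 132 + 4018 + 43 = 4193 days.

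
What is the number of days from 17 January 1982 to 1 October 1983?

622

Day-of-year of January 17, 1982: 17.
Day-of-year of October 1, 1983: 274.
1982 has 365 days, so 365 − 17 = 348 days remain in 1982.
Total: 348 + 274 = 622 days.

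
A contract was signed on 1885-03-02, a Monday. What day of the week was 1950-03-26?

Sunday

From March 2, 1885 to March 2, 1950: 65 years, of which 15 contain a Feb 29 — 50×365 + 15×366 = 23740 days.
(1900 is not a leap year (divisible by 100 but not 400).)
Within March 1950: 26 − 2 = 24 days.
Total: 23764 days.
23764 mod 7 = 6, so 6 days after Monday is Sunday.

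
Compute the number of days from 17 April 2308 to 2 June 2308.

46

April 2308: 30 − 17 = 13 days remain.
Then May (31): 31 days.
June 1–2, 2308: 2 days.
Total: 13 + 31 + 2 = 46 days.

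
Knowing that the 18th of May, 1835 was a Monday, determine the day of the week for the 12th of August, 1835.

May 1835: 31 − 18 = 13 days remain.
Then June (30), July (31): 30 + 31 = 61 days.
August 1–12, 1835: 12 days.
Total: 13 + 61 + 12 = 86 days.
86 mod 7 = 2, so 2 days after Monday is Wednesday.

Wednesday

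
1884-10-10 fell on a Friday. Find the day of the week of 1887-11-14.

Monday

October 10, 1884 → October 10, 1885: 365 days.
October 10, 1885 → October 10, 1886: 365 days.
October 10, 1886 → October 10, 1887: 365 days.
October 1887: 31 − 10 = 21 days remain.
November 1–14, 1887: 14 days.
Residual: 35 days.
Total: 1130 days.
1130 mod 7 = 3, so 3 days after Friday is Monday.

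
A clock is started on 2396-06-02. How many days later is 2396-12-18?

199

June 2396: 30 − 2 = 28 days remain.
Then July (31), August (31), September (30), October (31), November (30): 31 + 31 + 30 + 31 + 30 = 153 days.
December 1–18, 2396: 18 days.
Total: 28 + 153 + 18 = 199 days.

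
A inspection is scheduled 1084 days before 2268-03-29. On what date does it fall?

2265-04-10

Count 1084 days before March 29, 2268:
April 10, 2265 → April 10, 2266: 365 days.
April 10, 2266 → April 10, 2267: 365 days.
April 2267: 30 − 10 = 20 days remain.
Then 10 full months totalling 305 days.
March 1–29, 2268: 29 days.
Residual: 354 days.
Total: 1084 days.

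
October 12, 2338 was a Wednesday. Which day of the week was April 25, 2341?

October 12, 2338 → October 12, 2339: 365 days.
October 12, 2339 → October 12, 2340: 366 days (2340 is a leap year).
October 2340: 31 − 12 = 19 days remain.
Then November (30), December (31), January (31), February 2341 (28), March (31): 30 + 31 + 31 + 28 + 31 = 151 days.
April 1–25, 2341: 25 days.
Residual: 195 days.
Total: 926 days.
926 mod 7 = 2, so 2 days after Wednesday is Friday.

Friday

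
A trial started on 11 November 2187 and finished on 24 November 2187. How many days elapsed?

Within November 2187: 24 − 11 = 13 days.

13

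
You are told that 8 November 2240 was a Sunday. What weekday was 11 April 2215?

Tuesday

Count forward from the earlier date (April 11, 2215) to the later (November 8, 2240):
Day-of-year of April 11, 2215: 101.
Day-of-year of November 8, 2240: 313.
2215 has 365 days, so 365 − 101 = 264 days remain in 2215.
Full years 2216–2239: 18 common + 6 leap = 18×365 + 6×366 = 8766 days.
Total: 264 + 8766 + 313 = 9343 days.
9343 mod 7 = 5, so 5 days before Sunday is Tuesday.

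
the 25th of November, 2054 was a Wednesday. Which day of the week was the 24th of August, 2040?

Count forward from the earlier date (August 24, 2040) to the later (November 25, 2054):
Day-of-year of August 24, 2040: 237.
Day-of-year of November 25, 2054: 329.
2040 has 366 days, so 366 − 237 = 129 days remain in 2040.
Full years 2041–2053: 10 common + 3 leap = 10×365 + 3×366 = 4748 days.
Total: 129 + 4748 + 329 = 5206 days.
5206 mod 7 = 5, so 5 days before Wednesday is Friday.

Friday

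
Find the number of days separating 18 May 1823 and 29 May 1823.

Within May 1823: 29 − 18 = 11 days.

11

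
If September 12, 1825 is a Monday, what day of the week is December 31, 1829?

Thursday

September 12, 1825 → September 12, 1826: 365 days.
September 12, 1826 → September 12, 1827: 365 days.
September 12, 1827 → September 12, 1828: 366 days (1828 is a leap year).
September 12, 1828 → September 12, 1829: 365 days.
September 1829: 30 − 12 = 18 days remain.
Then October (31), November (30): 31 + 30 = 61 days.
December 1–31, 1829: 31 days.
Residual: 110 days.
Total: 1571 days.
1571 mod 7 = 3, so 3 days after Monday is Thursday.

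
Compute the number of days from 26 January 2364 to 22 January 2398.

12415

From January 26, 2364 to January 26, 2397: 33 years, of which 9 contain a Feb 29 — 24×365 + 9×366 = 12054 days.
January 2397: 31 − 26 = 5 days remain.
Then 11 full months totalling 334 days.
January 1–22, 2398: 22 days.
Residual: 361 days.
Total: 12415 days.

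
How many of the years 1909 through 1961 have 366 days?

13

Years divisible by 4: 1912, 1916, …, 1960 — 13 in all.
No century exceptions apply. Count: 13.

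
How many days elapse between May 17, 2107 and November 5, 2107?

May 2107: 31 − 17 = 14 days remain.
Then June (30), July (31), August (31), September (30), October (31): 30 + 31 + 31 + 30 + 31 = 153 days.
November 1–5, 2107: 5 days.
Total: 14 + 153 + 5 = 172 days.

172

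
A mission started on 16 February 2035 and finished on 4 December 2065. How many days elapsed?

11249

Day-of-year of February 16, 2035: 47.
Day-of-year of December 4, 2065: 338.
2035 has 365 days, so 365 − 47 = 318 days remain in 2035.
Full years 2036–2064: 21 common + 8 leap = 21×365 + 8×366 = 10593 days.
Total: 318 + 10593 + 338 = 11249 days.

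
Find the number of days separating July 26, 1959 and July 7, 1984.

9113

Day-of-year of July 26, 1959: 207.
Day-of-year of July 7, 1984: 189.
1959 has 365 days, so 365 − 207 = 158 days remain in 1959.
Full years 1960–1983: 18 common + 6 leap = 18×365 + 6×366 = 8766 days.
Total: 158 + 8766 + 189 = 9113 days.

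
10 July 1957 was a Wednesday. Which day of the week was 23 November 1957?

Saturday

July 1957: 31 − 10 = 21 days remain.
Then August (31), September (30), October (31): 31 + 30 + 31 = 92 days.
November 1–23, 1957: 23 days.
Total: 21 + 92 + 23 = 136 days.
136 mod 7 = 3, so 3 days after Wednesday is Saturday.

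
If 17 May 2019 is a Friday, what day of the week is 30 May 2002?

Thursday

Count forward from the earlier date (May 30, 2002) to the later (May 17, 2019):
Day-of-year of May 30, 2002: 150.
Day-of-year of May 17, 2019: 137.
2002 has 365 days, so 365 − 150 = 215 days remain in 2002.
Full years 2003–2018: 12 common + 4 leap = 12×365 + 4×366 = 5844 days.
Total: 215 + 5844 + 137 = 6196 days.
6196 mod 7 = 1, so 1 day before Friday is Thursday.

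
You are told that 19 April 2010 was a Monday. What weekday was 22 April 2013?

April 19, 2010 → April 19, 2011: 365 days.
April 19, 2011 → April 19, 2012: 366 days (2012 is a leap year).
April 19, 2012 → April 19, 2013: 365 days.
Within April 2013: 22 − 19 = 3 days.
Total: 1099 days.
1099 is a multiple of 7, so 22 April 2013 falls on the same weekday: Monday.

Monday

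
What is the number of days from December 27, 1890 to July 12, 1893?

December 27, 1890 → December 27, 1891: 365 days.
December 27, 1891 → December 27, 1892: 366 days (1892 is a leap year).
December 1892: 31 − 27 = 4 days remain.
Then January (31), February 1893 (28), March (31), April (30), May (31), June (30): 31 + 28 + 31 + 30 + 31 + 30 = 181 days.
July 1–12, 1893: 12 days.
Residual: 197 days.
Total: 928 days.

928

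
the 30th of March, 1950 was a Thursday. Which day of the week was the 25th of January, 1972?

Day-of-year of March 30, 1950: 89.
Day-of-year of January 25, 1972: 25.
1950 has 365 days, so 365 − 89 = 276 days remain in 1950.
Full years 1951–1971: 16 common + 5 leap = 16×365 + 5×366 = 7670 days.
Total: 276 + 7670 + 25 = 7971 days.
7971 mod 7 = 5, so 5 days after Thursday is Tuesday.

Tuesday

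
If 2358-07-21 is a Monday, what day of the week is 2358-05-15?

Count forward from the earlier date (May 15, 2358) to the later (July 21, 2358):
May 2358: 31 − 15 = 16 days remain.
Then June (30): 30 days.
July 1–21, 2358: 21 days.
Total: 16 + 30 + 21 = 67 days.
67 mod 7 = 4, so 4 days before Monday is Thursday.

Thursday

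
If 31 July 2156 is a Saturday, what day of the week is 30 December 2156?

Thursday

July 2156: 31 − 31 = 0 days remain.
Then August (31), September (30), October (31), November (30): 31 + 30 + 31 + 30 = 122 days.
December 1–30, 2156: 30 days.
Total: 0 + 122 + 30 = 152 days.
152 mod 7 = 5, so 5 days after Saturday is Thursday.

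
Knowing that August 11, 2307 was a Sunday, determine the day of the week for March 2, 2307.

Count forward from the earlier date (March 2, 2307) to the later (August 11, 2307):
March 2307: 31 − 2 = 29 days remain.
Then April (30), May (31), June (30), July (31): 30 + 31 + 30 + 31 = 122 days.
August 1–11, 2307: 11 days.
Total: 29 + 122 + 11 = 162 days.
162 mod 7 = 1, so 1 day before Sunday is Saturday.

Saturday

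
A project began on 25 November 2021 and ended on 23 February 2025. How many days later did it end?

November 25, 2021 → November 25, 2022: 365 days.
November 25, 2022 → November 25, 2023: 365 days.
November 25, 2023 → November 25, 2024: 366 days (2024 is a leap year).
November 2024: 30 − 25 = 5 days remain.
Then December (31), January (31): 31 + 31 = 62 days.
February 1–23, 2025: 23 days (2025 is not a leap year).
Residual: 90 days.
Total: 1186 days.

1186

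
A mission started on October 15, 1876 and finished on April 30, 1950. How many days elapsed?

26859

From October 15, 1876 to October 15, 1949: 73 years, of which 17 contain a Feb 29 — 56×365 + 17×366 = 26662 days.
(1900 is not a leap year (divisible by 100 but not 400).)
October 1949: 31 − 15 = 16 days remain.
Then November (30), December (31), January (31), February 1950 (28), March (31): 30 + 31 + 31 + 28 + 31 = 151 days.
April 1–30, 1950: 30 days.
Residual: 197 days.
Total: 26859 days.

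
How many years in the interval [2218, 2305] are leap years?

21

Years divisible by 4: 2220, 2224, …, 2304 — 22 in all.
Of these, 2300 is divisible by 100 but not 400, so not leap.
Leap years: 22 − 1 = 21.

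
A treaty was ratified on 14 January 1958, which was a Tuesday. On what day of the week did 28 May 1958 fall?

Wednesday

January 1958: 31 − 14 = 17 days remain.
Then February 1958 (28), March (31), April (30): 28 + 31 + 30 = 89 days.
May 1–28, 1958: 28 days.
Total: 17 + 89 + 28 = 134 days.
134 mod 7 = 1, so 1 day after Tuesday is Wednesday.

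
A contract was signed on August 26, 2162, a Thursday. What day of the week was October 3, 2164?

August 26, 2162 → August 26, 2163: 365 days.
August 26, 2163 → August 26, 2164: 366 days (2164 is a leap year).
August 2164: 31 − 26 = 5 days remain.
Then September (30): 30 days.
October 1–3, 2164: 3 days.
Residual: 38 days.
Total: 769 days.
769 mod 7 = 6, so 6 days after Thursday is Wednesday.

Wednesday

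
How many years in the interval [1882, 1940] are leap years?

14

Years divisible by 4: 1884, 1888, …, 1940 — 15 in all.
Of these, 1900 is divisible by 100 but not 400, so not leap.
Leap years: 15 − 1 = 14.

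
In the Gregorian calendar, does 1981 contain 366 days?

1981 is not a leap year.

No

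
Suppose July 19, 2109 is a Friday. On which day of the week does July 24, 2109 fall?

Within July 2109: 24 − 19 = 5 days.
5 mod 7 = 5, so 5 days after Friday is Wednesday.

Wednesday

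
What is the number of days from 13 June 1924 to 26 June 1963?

Day-of-year of June 13, 1924: 165.
Day-of-year of June 26, 1963: 177.
1924 has 366 days, so 366 − 165 = 201 days remain in 1924.
Full years 1925–1962: 29 common + 9 leap = 29×365 + 9×366 = 13879 days.
Total: 201 + 13879 + 177 = 14257 days.

14257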